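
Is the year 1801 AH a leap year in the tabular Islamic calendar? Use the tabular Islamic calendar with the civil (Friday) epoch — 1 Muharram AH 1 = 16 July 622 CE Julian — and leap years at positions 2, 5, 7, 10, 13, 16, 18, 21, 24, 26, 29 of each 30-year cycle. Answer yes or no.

Year 1801 AH is year 1 of its 30-year cycle; leap positions are 2, 5, 7, 10, 13, 16, 18, 21, 24, 26, 29, so it is a common year (354 days).

no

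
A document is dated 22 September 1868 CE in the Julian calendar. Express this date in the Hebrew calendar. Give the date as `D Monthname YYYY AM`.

18 Tishrei 5629 AM

Both dates share Julian Day Number 2403610; in the Hebrew calendar that is 18 Tishrei 5629 AM.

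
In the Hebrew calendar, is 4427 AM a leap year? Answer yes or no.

Hebrew year 4427 is year 19 of its 19-year Metonic cycle; leap years are at positions 3, 6, 8, 11, 14, 17, 19, so it is a leap year (13 months).

yes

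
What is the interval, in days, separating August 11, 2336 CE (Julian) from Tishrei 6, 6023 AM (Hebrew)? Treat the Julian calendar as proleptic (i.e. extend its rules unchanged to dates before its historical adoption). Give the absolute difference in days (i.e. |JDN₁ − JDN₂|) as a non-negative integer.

27004

First date → JDN 2574505; second date → JDN 2547501.
The interval is |2574505 − 2547501| = 27004 days.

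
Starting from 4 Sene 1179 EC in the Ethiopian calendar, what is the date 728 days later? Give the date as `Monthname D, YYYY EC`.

Sene 1, 1181 EC

Counting 728 days forward from JDN 2154758 reaches JDN 2155486, which is Sene 1, 1181 EC.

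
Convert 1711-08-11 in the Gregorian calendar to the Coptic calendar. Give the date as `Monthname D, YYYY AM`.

Mesori 7, 1427 AM

Both dates share Julian Day Number 2346212; in the Coptic calendar that is 7 Mesori 1427 AM.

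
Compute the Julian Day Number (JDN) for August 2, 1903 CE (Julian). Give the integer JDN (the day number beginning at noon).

2416342

In the Gregorian calendar the same day is 15 August 1903.
JDN 2299161 is 15 October 1582 CE (Gregorian); the target day is +117181 days from there, so JDN = 2416342.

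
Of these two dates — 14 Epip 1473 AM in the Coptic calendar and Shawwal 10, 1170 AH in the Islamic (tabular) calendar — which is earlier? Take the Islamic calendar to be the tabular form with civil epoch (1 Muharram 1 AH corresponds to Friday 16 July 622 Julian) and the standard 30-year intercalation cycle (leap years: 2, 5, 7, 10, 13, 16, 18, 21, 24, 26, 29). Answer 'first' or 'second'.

The two dates have Julian Day Numbers 2362991 and 2362970 respectively.
Since 2362970 < 2362991, the second date comes first.

second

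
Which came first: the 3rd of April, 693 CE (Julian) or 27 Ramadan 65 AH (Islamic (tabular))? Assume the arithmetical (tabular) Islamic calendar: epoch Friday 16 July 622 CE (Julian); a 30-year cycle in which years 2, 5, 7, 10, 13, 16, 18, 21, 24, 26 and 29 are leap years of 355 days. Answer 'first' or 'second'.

second

Converting both to JDN: 1974269 vs 1971381; the smaller is the second.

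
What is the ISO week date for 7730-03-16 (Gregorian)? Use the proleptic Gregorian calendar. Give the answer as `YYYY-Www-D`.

7730-W11-4

The weekday is Thursday (ISO weekday 4).
That Thursday belongs to ISO week 11 of ISO year 7730.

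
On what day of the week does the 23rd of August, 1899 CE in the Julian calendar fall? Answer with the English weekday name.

Monday

This is JDN 2414902 (4 September 1899 Gregorian).
2414902 ≡ 0 (mod 7); counting from Monday = 0 gives Monday.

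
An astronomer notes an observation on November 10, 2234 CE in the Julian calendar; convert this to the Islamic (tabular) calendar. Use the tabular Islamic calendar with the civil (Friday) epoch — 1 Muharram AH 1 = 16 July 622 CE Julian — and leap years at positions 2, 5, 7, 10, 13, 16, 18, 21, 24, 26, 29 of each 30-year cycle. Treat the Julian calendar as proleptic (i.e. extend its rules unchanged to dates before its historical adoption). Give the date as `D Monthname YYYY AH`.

3 Dhu al-Qa'dah 1662 AH

Julian Day Number of the source date = 2537340.
Converting JDN 2537340 to the tabular Islamic calendar gives 3 Dhu al-Qa'dah 1662 AH.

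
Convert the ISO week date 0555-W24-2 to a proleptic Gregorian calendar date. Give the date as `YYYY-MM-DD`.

0555-06-10

ISO week 1 of 555 is the week containing the first Thursday of 555.
Week 24, day 2 (Tuesday) lands on 0555-06-10.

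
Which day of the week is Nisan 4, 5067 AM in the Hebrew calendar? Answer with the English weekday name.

In the proleptic Gregorian calendar this is 16 March 1307 (JDN 2198506).
JDN 2198506 mod 7 = 2, and JDN 0 was a Monday, so this is a Wednesday.

Wednesday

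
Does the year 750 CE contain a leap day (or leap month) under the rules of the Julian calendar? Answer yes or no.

no

750 mod 4 = 2, so it is a common year in the Julian calendar.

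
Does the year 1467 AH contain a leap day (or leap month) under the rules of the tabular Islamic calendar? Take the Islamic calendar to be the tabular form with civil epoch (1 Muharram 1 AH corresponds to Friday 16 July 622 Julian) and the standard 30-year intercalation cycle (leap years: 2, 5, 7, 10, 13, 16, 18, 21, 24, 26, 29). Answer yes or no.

no

Year 1467 AH is year 27 of its 30-year cycle; leap positions are 2, 5, 7, 10, 13, 16, 18, 21, 24, 26, 29, so it is a common year (354 days).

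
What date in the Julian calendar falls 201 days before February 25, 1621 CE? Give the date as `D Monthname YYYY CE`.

8 August 1620 CE

Counting 201 days back from JDN 2313184 reaches JDN 2312983, which is 8 August 1620 CE.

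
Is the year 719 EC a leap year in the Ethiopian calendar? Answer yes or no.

yes

719 mod 4 = 3; in the Ethiopian calendar a year is leap when year mod 4 = 3, so it is a leap year.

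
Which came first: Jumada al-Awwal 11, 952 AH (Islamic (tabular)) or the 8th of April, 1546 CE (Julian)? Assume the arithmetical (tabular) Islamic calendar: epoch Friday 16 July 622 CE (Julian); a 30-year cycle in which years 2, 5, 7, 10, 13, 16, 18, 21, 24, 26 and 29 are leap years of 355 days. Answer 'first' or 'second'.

First date → JDN 2285571; second date → JDN 2285832.
JDN 2285571 < JDN 2285832, so the first date is earlier.

first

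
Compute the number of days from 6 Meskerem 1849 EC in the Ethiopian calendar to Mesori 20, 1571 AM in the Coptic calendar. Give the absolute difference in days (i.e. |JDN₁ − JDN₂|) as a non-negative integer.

JDN of the first date = 2399208.
JDN of the second date = 2398821.
|2398821 − 2399208| = 387.

387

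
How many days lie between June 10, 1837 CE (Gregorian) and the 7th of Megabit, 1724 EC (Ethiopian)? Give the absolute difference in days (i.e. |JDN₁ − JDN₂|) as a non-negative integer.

38438

First date → JDN 2392171; second date → JDN 2353733.
The interval is |2392171 − 2353733| = 38438 days.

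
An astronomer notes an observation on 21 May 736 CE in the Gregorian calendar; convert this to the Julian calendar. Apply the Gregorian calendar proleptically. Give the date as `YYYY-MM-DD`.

0736-05-17

At this point the Julian calendar is 4 days behind the Gregorian.
21 May 736 Gregorian − 4 days → 17 May 736 Julian.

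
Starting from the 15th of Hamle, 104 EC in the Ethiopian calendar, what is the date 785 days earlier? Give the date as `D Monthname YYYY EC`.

The starting date is JDN 1762156; 1762156 − 785 = 1761371.
JDN 1761371 corresponds to 21 Ginbot 102 EC.

21 Ginbot 102 EC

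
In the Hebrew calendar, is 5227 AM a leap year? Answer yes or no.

Hebrew year 5227 is year 2 of its 19-year Metonic cycle; leap years are at positions 3, 6, 8, 11, 14, 17, 19, so it is a common year (12 months).

no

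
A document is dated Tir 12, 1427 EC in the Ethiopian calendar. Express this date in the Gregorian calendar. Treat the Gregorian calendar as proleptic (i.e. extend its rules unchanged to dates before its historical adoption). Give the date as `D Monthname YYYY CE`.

16 January 1435 CE

Julian Day Number of the source date = 2245198.
Converting JDN 2245198 to the Gregorian calendar gives 16 January 1435 CE.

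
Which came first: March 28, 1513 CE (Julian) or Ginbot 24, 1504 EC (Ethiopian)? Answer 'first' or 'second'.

second

The two dates have Julian Day Numbers 2273768 and 2273455 respectively.
Since 2273455 < 2273768, the second date comes first.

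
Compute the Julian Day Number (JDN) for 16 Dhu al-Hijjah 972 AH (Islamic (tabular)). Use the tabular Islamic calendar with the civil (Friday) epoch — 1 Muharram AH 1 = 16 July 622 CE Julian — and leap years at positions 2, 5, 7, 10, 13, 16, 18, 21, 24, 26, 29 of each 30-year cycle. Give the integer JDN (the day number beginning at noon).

2292870

Equivalently 25 July 1565 (proleptic Gregorian).
JDN 2451545 is 1 January 2000 CE (Gregorian); the target day is −158675 days from there, so JDN = 2292870.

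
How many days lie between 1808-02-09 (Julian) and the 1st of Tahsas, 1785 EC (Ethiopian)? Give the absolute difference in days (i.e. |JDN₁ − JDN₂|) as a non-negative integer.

JDN of the first date = 2381469.
JDN of the second date = 2375917.
|2375917 − 2381469| = 5552.

5552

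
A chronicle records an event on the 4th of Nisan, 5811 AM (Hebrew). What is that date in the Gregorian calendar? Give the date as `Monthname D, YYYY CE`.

March 17, 2051 CE

Both dates share Julian Day Number 2470248; in the Gregorian calendar that is 17 March 2051 CE.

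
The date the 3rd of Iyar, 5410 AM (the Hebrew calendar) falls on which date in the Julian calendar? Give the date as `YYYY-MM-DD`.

Julian Day Number of the source date = 2323834.
Converting JDN 2323834 to the Julian calendar gives 24 April 1650 CE.

1650-04-24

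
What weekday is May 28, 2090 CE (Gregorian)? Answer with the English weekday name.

Sunday

JDN 2484565 mod 7 = 6, and JDN 0 was a Monday, so this is a Sunday.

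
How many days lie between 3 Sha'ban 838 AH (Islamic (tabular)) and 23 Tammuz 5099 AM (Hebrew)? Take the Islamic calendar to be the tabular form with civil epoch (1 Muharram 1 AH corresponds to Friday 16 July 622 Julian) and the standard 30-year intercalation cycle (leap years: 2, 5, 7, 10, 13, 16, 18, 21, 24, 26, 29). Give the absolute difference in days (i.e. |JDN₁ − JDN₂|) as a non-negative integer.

JDN of the first date = 2245254.
JDN of the second date = 2210308.
|2210308 − 2245254| = 34946.

34946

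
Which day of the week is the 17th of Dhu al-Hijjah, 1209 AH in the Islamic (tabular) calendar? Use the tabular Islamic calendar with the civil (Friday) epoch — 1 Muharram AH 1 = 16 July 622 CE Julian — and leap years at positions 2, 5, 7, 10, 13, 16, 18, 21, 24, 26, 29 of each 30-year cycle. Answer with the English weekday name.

In the Gregorian calendar this is 5 July 1795 (JDN 2376856).
JDN 2376856 mod 7 = 6, and JDN 0 was a Monday, so this is a Sunday.

Sunday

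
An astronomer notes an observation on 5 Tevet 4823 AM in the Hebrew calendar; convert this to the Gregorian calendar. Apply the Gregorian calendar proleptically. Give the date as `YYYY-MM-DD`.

Both dates share Julian Day Number 2109297; in the Gregorian calendar that is 16 December 1062 CE.

1062-12-16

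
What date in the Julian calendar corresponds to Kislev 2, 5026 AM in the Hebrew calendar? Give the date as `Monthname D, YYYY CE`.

The source date corresponds to 19 November 1265 in the proleptic Gregorian calendar (JDN 2183415).
That day falls on 12 November 1265 CE in the Julian calendar.

November 12, 1265 CE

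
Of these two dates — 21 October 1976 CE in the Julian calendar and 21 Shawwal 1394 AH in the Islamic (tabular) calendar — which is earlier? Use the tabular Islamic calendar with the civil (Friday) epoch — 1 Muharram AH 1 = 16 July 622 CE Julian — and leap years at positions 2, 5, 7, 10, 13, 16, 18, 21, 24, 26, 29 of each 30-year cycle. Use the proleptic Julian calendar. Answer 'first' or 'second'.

The two dates have Julian Day Numbers 2443086 and 2442359 respectively.
Since 2442359 < 2443086, the second date comes first.

second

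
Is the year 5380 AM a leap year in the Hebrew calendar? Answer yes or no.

Hebrew year 5380 is year 3 of its 19-year Metonic cycle; leap years are at positions 3, 6, 8, 11, 14, 17, 19, so it is a leap year (13 months).

yes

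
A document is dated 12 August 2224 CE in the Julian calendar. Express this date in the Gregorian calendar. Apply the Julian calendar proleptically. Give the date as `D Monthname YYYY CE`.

27 August 2224 CE

The Julian–Gregorian offset here is 15 days (Julian trailing).
12 August 2224 Julian + 15 days → 27 August 2224 Gregorian.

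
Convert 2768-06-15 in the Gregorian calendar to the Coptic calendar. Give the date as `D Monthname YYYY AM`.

2 Paoni 2484 AM

Both dates share Julian Day Number 2732217; in the Coptic calendar that is 2 Paoni 2484 AM.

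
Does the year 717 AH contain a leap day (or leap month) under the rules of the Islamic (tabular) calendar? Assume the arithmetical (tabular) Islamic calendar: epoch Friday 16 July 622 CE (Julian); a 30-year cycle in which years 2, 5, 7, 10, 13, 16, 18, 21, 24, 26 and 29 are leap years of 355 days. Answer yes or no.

no

Year 717 AH is year 27 of its 30-year cycle; leap positions are 2, 5, 7, 10, 13, 16, 18, 21, 24, 26, 29, so it is a common year (354 days).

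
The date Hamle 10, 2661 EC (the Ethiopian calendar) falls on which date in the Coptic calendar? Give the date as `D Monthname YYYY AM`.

10 Epip 2385 AM

Julian Day Number of the source date = 2696095.
Converting JDN 2696095 to the Coptic calendar gives 10 Epip 2385 AM.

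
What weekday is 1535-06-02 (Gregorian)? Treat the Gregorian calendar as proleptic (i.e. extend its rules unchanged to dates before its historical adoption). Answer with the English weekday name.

JDN 2281859 mod 7 = 6, and JDN 0 was a Monday, so this is a Sunday.

Sunday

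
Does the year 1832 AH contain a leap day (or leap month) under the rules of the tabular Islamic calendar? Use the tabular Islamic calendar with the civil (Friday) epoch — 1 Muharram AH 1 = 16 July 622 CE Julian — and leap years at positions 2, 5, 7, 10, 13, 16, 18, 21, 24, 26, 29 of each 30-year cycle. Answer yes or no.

yes

Year 1832 AH is year 2 of its 30-year cycle; leap positions are 2, 5, 7, 10, 13, 16, 18, 21, 24, 26, 29, so it is a leap year (355 days).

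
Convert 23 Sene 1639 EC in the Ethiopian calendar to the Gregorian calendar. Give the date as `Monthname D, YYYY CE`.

June 27, 1647 CE

Julian Day Number of the source date = 2322792.
Converting JDN 2322792 to the Gregorian calendar gives 27 June 1647 CE.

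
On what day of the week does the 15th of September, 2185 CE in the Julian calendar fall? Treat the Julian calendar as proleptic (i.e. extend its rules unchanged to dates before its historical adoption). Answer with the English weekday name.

In the Gregorian calendar this is 29 September 2185 (JDN 2519387).
Since JDN mod 7 = 3 (0 = Monday), the day is Thursday.

Thursday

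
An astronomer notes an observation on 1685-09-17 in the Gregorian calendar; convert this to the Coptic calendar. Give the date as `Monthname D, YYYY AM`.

Thout 10, 1402 AM

Both dates share Julian Day Number 2336754; in the Coptic calendar that is 10 Thout 1402 AM.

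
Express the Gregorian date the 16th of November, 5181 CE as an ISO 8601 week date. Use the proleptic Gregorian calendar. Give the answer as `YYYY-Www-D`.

The weekday is Monday (ISO weekday 1).
That Monday belongs to ISO week 47 of ISO year 5181.

5181-W47-1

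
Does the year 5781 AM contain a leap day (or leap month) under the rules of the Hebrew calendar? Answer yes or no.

no

Hebrew year 5781 is year 5 of its 19-year Metonic cycle; leap years are at positions 3, 6, 8, 11, 14, 17, 19, so it is a common year (12 months).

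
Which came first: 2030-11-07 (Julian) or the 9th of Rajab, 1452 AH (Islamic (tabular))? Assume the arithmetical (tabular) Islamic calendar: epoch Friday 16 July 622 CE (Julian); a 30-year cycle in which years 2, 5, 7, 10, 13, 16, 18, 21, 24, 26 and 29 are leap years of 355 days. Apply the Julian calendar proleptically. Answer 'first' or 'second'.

second

First date → JDN 2462826; second date → JDN 2462811.
JDN 2462811 < JDN 2462826, so the second date is earlier.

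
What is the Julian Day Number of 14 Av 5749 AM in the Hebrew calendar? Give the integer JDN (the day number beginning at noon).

In the Gregorian calendar the same day is 15 August 1989.
JDN 2400001 is 17 November 1858 CE (Gregorian), MJD 0; the target day is +47753 days from there, so JDN = 2447754.

2447754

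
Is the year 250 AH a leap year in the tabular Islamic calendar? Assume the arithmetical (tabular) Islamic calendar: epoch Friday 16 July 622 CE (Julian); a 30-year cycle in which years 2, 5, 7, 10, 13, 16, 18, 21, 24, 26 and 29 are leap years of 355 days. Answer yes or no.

yes

Year 250 AH is year 10 of its 30-year cycle; leap positions are 2, 5, 7, 10, 13, 16, 18, 21, 24, 26, 29, so it is a leap year (355 days).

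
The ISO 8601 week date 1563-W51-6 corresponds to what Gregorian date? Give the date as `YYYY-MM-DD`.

ISO week 1 of 1563 is the week containing the first Thursday of 1563.
Week 51, day 6 (Saturday) lands on 1563-12-21.

1563-12-21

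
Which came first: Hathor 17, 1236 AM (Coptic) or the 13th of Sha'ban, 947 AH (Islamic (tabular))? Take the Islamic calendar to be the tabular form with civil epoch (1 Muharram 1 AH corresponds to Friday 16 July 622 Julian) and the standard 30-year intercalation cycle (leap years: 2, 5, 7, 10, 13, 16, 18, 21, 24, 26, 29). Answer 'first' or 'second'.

The two dates have Julian Day Numbers 2276190 and 2283890 respectively.
Since 2276190 < 2283890, the first date comes first.

first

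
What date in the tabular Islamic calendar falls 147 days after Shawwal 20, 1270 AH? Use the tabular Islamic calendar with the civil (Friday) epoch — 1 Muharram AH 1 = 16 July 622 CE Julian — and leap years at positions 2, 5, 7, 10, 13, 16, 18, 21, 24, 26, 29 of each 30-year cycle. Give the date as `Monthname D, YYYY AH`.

The starting date is JDN 2398416; 2398416 + 147 = 2398563.
JDN 2398563 corresponds to Rabi' al-Awwal 19, 1271 AH.

Rabi' al-Awwal 19, 1271 AH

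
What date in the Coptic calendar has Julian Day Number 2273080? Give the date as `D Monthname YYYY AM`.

JDN 2273080 is 20 May 1511 in the proleptic Gregorian calendar.
In the Coptic calendar that day is 15 Pashons 1227 AM.

15 Pashons 1227 AM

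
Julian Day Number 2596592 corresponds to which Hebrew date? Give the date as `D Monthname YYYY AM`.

The Gregorian equivalent of JDN 2596592 is 15 February 2397.
In the Hebrew calendar that day is 17 Shevat 6157 AM.

17 Shevat 6157 AM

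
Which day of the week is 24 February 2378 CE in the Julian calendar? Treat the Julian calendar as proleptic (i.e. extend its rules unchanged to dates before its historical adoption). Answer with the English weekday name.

Sunday

In the Gregorian calendar this is 12 March 2378 (JDN 2589677).
Since JDN mod 7 = 6 (0 = Monday), the day is Sunday.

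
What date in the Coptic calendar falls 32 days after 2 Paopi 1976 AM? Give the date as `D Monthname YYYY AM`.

4 Hathor 1976 AM

The starting date is JDN 2546430; 2546430 + 32 = 2546462.
JDN 2546462 corresponds to 4 Hathor 1976 AM.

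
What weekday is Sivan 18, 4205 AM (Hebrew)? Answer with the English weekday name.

Saturday

In the proleptic Gregorian calendar this is 10 June 445 (JDN 1883754).
Since JDN mod 7 = 5 (0 = Monday), the day is Saturday.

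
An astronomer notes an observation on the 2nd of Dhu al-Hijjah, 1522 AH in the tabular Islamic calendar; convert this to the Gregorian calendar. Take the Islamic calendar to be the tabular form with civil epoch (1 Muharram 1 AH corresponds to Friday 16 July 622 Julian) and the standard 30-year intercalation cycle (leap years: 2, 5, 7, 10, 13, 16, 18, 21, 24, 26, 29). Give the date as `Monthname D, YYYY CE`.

February 23, 2099 CE

Julian Day Number of the source date = 2487758.
Converting JDN 2487758 to the Gregorian calendar gives 23 February 2099 CE.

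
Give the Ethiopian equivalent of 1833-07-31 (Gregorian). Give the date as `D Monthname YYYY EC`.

Julian Day Number of the source date = 2390761.
Converting JDN 2390761 to the Ethiopian calendar gives 25 Hamle 1825 EC.

25 Hamle 1825 EC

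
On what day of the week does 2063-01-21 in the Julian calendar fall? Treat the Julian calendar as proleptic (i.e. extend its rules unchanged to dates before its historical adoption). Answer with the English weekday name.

Saturday

This is JDN 2474589 (3 February 2063 Gregorian).
2474589 ≡ 5 (mod 7); counting from Monday = 0 gives Saturday.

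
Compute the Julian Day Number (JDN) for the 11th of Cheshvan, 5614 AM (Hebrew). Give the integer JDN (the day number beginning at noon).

Equivalently 12 November 1853 (Gregorian).
JDN 2400001 is 17 November 1858 CE (Gregorian), MJD 0; the target day is −1831 days from there, so JDN = 2398170.

2398170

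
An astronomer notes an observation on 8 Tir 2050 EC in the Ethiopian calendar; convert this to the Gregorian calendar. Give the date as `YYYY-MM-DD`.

Both dates share Julian Day Number 2472745; in the Gregorian calendar that is 16 January 2058 CE.

2058-01-16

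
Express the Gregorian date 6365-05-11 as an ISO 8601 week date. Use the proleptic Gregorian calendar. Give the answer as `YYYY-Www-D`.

The weekday is Tuesday (ISO weekday 2).
That Tuesday belongs to ISO week 19 of ISO year 6365.

6365-W19-2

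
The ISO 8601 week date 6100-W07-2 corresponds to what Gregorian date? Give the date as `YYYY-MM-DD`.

6100-02-16

ISO week 1 of 6100 is the week containing the first Thursday of 6100.
Week 7, day 2 (Tuesday) lands on 6100-02-16.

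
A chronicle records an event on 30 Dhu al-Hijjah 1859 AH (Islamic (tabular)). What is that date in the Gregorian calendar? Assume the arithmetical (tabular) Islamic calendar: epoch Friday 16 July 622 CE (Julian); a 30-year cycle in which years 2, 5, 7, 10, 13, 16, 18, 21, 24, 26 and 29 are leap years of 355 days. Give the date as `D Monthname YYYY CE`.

Both dates share Julian Day Number 2607207; in the Gregorian calendar that is 10 March 2426 CE.

10 March 2426 CE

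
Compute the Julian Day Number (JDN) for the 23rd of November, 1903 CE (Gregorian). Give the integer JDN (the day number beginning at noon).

2416442

JDN 2400001 is 17 November 1858 CE (Gregorian), MJD 0; the target day is +16441 days from there, so JDN = 2416442.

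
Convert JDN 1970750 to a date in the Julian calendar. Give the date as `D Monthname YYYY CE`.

JDN 1970750 is 18 August 683 in the proleptic Gregorian calendar.
In the Julian calendar that day is 15 August 683 CE.

15 August 683 CE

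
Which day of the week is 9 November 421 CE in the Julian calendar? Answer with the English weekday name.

In the proleptic Gregorian calendar this is 10 November 421 (JDN 1875141).
1875141 ≡ 2 (mod 7); counting from Monday = 0 gives Wednesday.

Wednesday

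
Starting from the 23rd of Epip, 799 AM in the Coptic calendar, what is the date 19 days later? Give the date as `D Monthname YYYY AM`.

The starting date is JDN 2116821; 2116821 + 19 = 2116840.
JDN 2116840 corresponds to 12 Mesori 799 AM.

12 Mesori 799 AM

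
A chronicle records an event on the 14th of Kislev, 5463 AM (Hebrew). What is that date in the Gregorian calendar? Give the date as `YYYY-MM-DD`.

Both dates share Julian Day Number 2343040; in the Gregorian calendar that is 4 December 1702 CE.

1702-12-04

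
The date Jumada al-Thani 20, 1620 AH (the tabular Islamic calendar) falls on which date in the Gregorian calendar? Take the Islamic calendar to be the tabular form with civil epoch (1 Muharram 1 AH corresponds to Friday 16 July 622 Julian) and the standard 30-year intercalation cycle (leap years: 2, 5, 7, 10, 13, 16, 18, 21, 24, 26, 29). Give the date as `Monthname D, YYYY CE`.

October 17, 2193 CE

Julian Day Number of the source date = 2522327.
Converting JDN 2522327 to the Gregorian calendar gives 17 October 2193 CE.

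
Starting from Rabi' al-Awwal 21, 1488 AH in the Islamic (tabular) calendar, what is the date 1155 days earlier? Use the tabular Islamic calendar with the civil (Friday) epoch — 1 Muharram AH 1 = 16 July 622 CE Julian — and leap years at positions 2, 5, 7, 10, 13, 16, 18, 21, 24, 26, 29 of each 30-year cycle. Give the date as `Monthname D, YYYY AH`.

Counting 1155 days back from JDN 2475462 reaches JDN 2474307, which is Dhu al-Hijjah 17, 1484 AH.

Dhu al-Hijjah 17, 1484 AH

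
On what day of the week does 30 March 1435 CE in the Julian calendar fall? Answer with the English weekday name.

Equivalently 8 April 1435 Gregorian, JDN 2245280.
Since JDN mod 7 = 2 (0 = Monday), the day is Wednesday.

Wednesday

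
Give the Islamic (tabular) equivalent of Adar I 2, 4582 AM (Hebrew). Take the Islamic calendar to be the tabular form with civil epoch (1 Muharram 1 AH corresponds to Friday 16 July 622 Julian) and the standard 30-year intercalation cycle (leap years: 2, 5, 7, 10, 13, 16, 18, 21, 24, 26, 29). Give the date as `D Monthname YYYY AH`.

Julian Day Number of the source date = 2021321.
Converting JDN 2021321 to the tabular Islamic calendar gives 1 Ramadan 206 AH.

1 Ramadan 206 AH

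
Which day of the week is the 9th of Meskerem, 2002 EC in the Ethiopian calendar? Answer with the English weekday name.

This is JDN 2455094 (19 September 2009 Gregorian).
Since JDN mod 7 = 5 (0 = Monday), the day is Saturday.

Saturday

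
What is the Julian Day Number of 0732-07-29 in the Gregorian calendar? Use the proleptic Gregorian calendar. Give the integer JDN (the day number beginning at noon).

1988627

JDN 2400001 is 17 November 1858 CE (Gregorian), MJD 0; the target day is −411374 days from there, so JDN = 1988627.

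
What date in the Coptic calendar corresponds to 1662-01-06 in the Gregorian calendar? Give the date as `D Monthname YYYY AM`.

1 Tobi 1378 AM

Julian Day Number of the source date = 2328099.
Converting JDN 2328099 to the Coptic calendar gives 1 Tobi 1378 AM.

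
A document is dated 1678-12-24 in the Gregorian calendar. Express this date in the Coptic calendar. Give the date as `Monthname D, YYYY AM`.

Koiak 18, 1395 AM

Julian Day Number of the source date = 2334295.
Converting JDN 2334295 to the Coptic calendar gives 18 Koiak 1395 AM.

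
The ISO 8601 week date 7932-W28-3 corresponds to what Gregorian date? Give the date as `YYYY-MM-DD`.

7932-07-13

ISO week 1 of 7932 is the week containing the first Thursday of 7932.
Week 28, day 3 (Wednesday) lands on 7932-07-13.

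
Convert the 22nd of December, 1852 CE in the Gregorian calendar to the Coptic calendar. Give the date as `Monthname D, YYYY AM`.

Koiak 14, 1569 AM

Both dates share Julian Day Number 2397845; in the Coptic calendar that is 14 Koiak 1569 AM.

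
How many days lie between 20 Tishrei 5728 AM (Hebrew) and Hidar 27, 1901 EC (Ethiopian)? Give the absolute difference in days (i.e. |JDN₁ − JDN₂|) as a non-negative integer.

21506

JDN of the first date = 2439788.
JDN of the second date = 2418282.
|2418282 − 2439788| = 21506.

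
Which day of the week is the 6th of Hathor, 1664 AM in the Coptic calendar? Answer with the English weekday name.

In the Gregorian calendar this is 16 November 1947 (JDN 2432506).
JDN 2432506 mod 7 = 6, and JDN 0 was a Monday, so this is a Sunday.

Sunday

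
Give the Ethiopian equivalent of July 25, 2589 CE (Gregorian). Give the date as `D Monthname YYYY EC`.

14 Hamle 2581 EC

Julian Day Number of the source date = 2666879.
Converting JDN 2666879 to the Ethiopian calendar gives 14 Hamle 2581 EC.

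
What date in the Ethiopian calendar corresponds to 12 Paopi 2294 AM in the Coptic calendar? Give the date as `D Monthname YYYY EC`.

12 Tikimt 2570 EC

The source date corresponds to 26 October 2577 in the Gregorian calendar (JDN 2662589).
That day falls on 12 Tikimt 2570 EC in the Ethiopian calendar.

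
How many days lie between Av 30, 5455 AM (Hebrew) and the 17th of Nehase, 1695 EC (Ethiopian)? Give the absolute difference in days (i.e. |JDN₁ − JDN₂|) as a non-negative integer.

2931

First date → JDN 2340369; second date → JDN 2343300.
The interval is |2340369 − 2343300| = 2931 days.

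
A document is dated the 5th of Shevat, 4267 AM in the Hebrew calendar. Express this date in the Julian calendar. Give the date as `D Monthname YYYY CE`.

5 January 507 CE

The source date corresponds to 7 January 507 in the proleptic Gregorian calendar (JDN 1906244).
That day falls on 5 January 507 CE in the Julian calendar.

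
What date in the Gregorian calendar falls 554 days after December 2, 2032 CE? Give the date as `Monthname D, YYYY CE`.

June 9, 2034 CE

The starting date is JDN 2463569; 2463569 + 554 = 2464123.
JDN 2464123 corresponds to June 9, 2034 CE.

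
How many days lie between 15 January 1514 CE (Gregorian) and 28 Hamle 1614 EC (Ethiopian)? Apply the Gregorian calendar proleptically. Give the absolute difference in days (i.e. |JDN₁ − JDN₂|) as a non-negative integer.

JDN of the first date = 2274051.
JDN of the second date = 2313696.
|2313696 − 2274051| = 39645.

39645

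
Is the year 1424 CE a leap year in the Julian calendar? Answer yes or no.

yes

1424 mod 4 = 0, so it is a leap year in the Julian calendar.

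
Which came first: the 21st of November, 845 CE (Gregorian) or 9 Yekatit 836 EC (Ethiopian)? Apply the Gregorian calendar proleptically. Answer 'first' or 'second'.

second

Converting both to JDN: 2030015 vs 2029363; the smaller is the second.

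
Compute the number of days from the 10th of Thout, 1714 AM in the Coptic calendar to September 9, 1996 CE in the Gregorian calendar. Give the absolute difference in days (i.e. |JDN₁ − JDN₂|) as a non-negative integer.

First date → JDN 2450712; second date → JDN 2450336.
The interval is |2450712 − 2450336| = 376 days.

376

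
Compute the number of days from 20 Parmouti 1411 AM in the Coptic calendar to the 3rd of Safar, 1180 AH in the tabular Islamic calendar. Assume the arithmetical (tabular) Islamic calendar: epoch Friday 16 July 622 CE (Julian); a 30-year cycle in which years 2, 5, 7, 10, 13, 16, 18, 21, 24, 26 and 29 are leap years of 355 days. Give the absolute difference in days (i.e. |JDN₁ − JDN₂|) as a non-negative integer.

JDN of the first date = 2340261.
JDN of the second date = 2366270.
|2366270 − 2340261| = 26009.

26009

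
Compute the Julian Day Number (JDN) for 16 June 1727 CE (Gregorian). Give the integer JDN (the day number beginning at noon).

2352000

JDN 2400001 is 17 November 1858 CE (Gregorian), MJD 0; the target day is −48001 days from there, so JDN = 2352000.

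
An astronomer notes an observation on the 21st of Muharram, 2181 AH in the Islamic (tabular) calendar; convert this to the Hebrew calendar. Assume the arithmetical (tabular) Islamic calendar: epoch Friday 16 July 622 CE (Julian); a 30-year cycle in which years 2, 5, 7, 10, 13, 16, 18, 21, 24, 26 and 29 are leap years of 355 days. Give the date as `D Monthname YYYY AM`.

20 Elul 6497 AM

Both dates share Julian Day Number 2720979; in the Hebrew calendar that is 20 Elul 6497 AM.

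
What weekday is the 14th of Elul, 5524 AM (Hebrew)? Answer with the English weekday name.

Equivalently 11 September 1764 Gregorian, JDN 2365602.
2365602 ≡ 1 (mod 7); counting from Monday = 0 gives Tuesday.

Tuesday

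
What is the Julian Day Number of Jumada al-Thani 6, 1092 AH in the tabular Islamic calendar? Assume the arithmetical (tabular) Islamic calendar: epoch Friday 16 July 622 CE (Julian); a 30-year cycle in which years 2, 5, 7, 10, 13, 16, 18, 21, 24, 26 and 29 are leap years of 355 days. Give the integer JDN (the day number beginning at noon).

In the Gregorian calendar the same day is 23 June 1681.
JDN 2451545 is 1 January 2000 CE (Gregorian); the target day is −116338 days from there, so JDN = 2335207.

2335207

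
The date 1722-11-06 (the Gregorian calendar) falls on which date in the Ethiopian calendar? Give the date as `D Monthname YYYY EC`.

29 Tikimt 1715 EC

Julian Day Number of the source date = 2350317.
Converting JDN 2350317 to the Ethiopian calendar gives 29 Tikimt 1715 EC.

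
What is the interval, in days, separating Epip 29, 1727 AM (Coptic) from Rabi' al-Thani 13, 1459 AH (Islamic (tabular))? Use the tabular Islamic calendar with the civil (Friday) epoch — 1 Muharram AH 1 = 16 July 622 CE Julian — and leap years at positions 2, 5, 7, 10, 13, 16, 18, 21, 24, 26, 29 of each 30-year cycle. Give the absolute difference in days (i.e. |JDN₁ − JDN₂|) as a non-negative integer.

9429

First date → JDN 2455779; second date → JDN 2465208.
The interval is |2455779 − 2465208| = 9429 days.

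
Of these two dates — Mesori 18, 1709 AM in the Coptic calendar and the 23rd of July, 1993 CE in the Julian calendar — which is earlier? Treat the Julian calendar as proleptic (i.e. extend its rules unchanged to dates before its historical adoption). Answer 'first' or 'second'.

First date → JDN 2449224; second date → JDN 2449205.
JDN 2449205 < JDN 2449224, so the second date is earlier.

second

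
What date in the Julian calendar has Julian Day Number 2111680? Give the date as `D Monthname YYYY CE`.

The proleptic Gregorian equivalent of JDN 2111680 is 25 June 1069.
In the Julian calendar that day is 19 June 1069 CE.

19 June 1069 CE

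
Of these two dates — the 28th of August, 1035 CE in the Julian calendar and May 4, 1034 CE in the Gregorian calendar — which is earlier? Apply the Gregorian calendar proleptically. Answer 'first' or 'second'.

second

The two dates have Julian Day Numbers 2099331 and 2098844 respectively.
Since 2098844 < 2099331, the second date comes first.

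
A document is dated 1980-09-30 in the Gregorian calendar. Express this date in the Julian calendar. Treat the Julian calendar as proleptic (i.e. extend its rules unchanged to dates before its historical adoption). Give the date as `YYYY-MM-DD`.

The Julian–Gregorian offset here is 13 days (Julian trailing).
30 September 1980 Gregorian − 13 days → 17 September 1980 Julian.

1980-09-17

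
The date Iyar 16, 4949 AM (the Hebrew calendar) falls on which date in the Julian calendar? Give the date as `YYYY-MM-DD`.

Julian Day Number of the source date = 2155465.
Converting JDN 2155465 to the Julian calendar gives 5 May 1189 CE.

1189-05-05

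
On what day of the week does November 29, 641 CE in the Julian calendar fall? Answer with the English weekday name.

This is JDN 1955516 (2 December 641 Gregorian).
1955516 ≡ 3 (mod 7); counting from Monday = 0 gives Thursday.

Thursday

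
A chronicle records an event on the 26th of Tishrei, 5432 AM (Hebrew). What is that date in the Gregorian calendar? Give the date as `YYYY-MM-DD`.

1671-09-30

Julian Day Number of the source date = 2331653.
Converting JDN 2331653 to the Gregorian calendar gives 30 September 1671 CE.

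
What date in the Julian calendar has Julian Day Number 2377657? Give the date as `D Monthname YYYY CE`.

JDN 2377657 is 13 September 1797 in the Gregorian calendar.
In the Julian calendar that day is 2 September 1797 CE.

2 September 1797 CE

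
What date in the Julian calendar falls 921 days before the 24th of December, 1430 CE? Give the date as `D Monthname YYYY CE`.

JDN of the 24th of December, 1430 CE = 2243723.
2243723 − 921 = 2242802.
JDN 2242802 in the Julian calendar is 16 June 1428 CE.

16 June 1428 CE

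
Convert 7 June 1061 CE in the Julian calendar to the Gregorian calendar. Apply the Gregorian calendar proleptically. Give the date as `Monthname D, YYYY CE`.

The Julian–Gregorian offset here is 6 days (Julian trailing).
7 June 1061 Julian + 6 days → 13 June 1061 Gregorian.

June 13, 1061 CE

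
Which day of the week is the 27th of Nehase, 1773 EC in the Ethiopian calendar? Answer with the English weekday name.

This is JDN 2371800 (31 August 1781 Gregorian).
JDN 2371800 mod 7 = 4, and JDN 0 was a Monday, so this is a Friday.

Friday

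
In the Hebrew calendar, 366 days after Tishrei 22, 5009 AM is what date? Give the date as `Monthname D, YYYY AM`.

The starting date is JDN 2177173; 2177173 + 366 = 2177539.
JDN 2177539 corresponds to Cheshvan 3, 5010 AM.

Cheshvan 3, 5010 AM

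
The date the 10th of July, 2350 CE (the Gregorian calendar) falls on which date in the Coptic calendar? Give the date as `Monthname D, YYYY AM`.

Both dates share Julian Day Number 2579570; in the Coptic calendar that is 30 Paoni 2066 AM.

Paoni 30, 2066 AM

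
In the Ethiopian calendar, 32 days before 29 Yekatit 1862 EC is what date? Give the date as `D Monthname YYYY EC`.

27 Tir 1862 EC

JDN of 29 Yekatit 1862 EC = 2404129.
2404129 − 32 = 2404097.
JDN 2404097 in the Ethiopian calendar is 27 Tir 1862 EC.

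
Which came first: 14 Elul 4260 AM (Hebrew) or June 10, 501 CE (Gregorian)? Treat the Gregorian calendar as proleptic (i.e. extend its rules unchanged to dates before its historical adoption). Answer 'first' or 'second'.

First date → JDN 1903919; second date → JDN 1904207.
JDN 1903919 < JDN 1904207, so the first date is earlier.

first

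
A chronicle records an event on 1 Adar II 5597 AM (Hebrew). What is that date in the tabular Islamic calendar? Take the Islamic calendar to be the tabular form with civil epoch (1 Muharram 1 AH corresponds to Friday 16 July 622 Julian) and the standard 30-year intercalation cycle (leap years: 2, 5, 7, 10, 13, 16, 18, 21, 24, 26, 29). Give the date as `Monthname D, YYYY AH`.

Both dates share Julian Day Number 2392077; in the tabular Islamic calendar that is 30 Dhu al-Qa'dah 1252 AH.

Dhu al-Qa'dah 30, 1252 AH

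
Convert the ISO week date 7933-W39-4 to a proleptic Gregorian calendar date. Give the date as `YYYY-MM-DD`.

7933-09-28

ISO week 1 of 7933 is the week containing the first Thursday of 7933.
Week 39, day 4 (Thursday) lands on 7933-09-28.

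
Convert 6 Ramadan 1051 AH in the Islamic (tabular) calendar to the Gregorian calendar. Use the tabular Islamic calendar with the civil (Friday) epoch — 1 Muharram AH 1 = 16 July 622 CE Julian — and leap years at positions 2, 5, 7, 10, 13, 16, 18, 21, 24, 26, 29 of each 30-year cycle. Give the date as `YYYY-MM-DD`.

1641-12-09

Julian Day Number of the source date = 2320766.
Converting JDN 2320766 to the Gregorian calendar gives 9 December 1641 CE.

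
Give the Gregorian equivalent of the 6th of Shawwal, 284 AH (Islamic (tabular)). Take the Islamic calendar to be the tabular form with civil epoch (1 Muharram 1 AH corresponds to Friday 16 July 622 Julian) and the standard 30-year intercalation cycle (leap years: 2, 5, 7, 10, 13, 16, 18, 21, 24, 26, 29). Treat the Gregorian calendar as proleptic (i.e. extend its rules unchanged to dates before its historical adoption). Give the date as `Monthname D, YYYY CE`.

Both dates share Julian Day Number 2048997; in the Gregorian calendar that is 10 November 897 CE.

November 10, 897 CE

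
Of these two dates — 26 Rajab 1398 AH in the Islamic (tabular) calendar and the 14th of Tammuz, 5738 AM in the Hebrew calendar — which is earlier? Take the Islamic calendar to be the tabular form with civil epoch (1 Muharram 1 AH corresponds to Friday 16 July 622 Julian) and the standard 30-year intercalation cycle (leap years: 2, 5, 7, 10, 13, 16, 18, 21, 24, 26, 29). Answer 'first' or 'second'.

First date → JDN 2443692; second date → JDN 2443709.
JDN 2443692 < JDN 2443709, so the first date is earlier.

first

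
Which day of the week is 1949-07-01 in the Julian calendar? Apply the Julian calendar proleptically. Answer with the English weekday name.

Thursday

This is JDN 2433112 (14 July 1949 Gregorian).
2433112 ≡ 3 (mod 7); counting from Monday = 0 gives Thursday.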